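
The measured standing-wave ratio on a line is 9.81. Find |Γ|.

|Γ| = (S − 1)/(S + 1) = (9.81 − 1)/(9.81 + 1) = 8.81/10.8

|Γ| ≈ 0.815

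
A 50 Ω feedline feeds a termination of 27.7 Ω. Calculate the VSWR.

VSWR ≈ 1.81

Γ = (27.7 − 50)/(27.7 + 50) = -0.287
VSWR = (1 + 0.287)/(1 − 0.287)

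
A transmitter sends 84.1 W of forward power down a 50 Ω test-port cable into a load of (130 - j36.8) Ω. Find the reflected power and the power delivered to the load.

P_reflected ≈ 19.3 W; P_delivered ≈ 64.8 W

|Γ| = |(80 − j36.8)/(180 − j36.8)| = 0.479
|Γ|² = 0.23
P_refl = |Γ|²·P_inc = 19.3 W, P_del = (1 − |Γ|²)·P_inc = 64.8 W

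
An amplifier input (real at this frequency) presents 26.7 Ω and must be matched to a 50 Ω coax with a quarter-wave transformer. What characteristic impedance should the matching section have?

Z_qwt ≈ 36.5 Ω

Z_qwt = √(Z_0·R_L) = √(50 × 26.7) = √1335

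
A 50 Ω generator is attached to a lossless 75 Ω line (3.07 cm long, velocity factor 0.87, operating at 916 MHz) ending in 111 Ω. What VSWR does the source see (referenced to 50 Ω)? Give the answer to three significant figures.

λ = v/f = 0.87·c / 916 MHz = 0.285 m
βl = 2π·l/λ = 2π × 0.108 = 38.8°
tan(βl) = 0.804
Z_in = Z_0·(Z_L + jZ_0·tanβl)/(Z_0 + jZ_L·tanβl) = 75.7 − j29.7 Ω
Γ_s = (Z_in − Z_s)/(Z_in + Z_s) = (25.7 − j29.7)/(126 − j29.7), |Γ_s| = 0.304
VSWR = (1 + |Γ_s|)/(1 − |Γ_s|)

VSWR ≈ 1.87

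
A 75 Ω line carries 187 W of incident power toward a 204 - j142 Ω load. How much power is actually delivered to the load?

|Γ| = |(129 − j142)/(279 − j142)| = 0.613
|Γ|² = 0.376
P_refl = |Γ|²·P_inc = 70.2 W, P_del = (1 − |Γ|²)·P_inc = 117 W

P_delivered ≈ 117 W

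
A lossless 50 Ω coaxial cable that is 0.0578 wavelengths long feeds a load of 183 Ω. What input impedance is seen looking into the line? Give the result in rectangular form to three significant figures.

Z_in ≈ 71.4 − j80.3 Ω

βl = 2π × 0.0578 = 20.8°
tan(βl) = tan(20.8°) = 0.38
Z_in = Z_0·(Z_L + jZ_0·tanβl)/(Z_0 + jZ_L·tanβl)
     = 50·(183 + j19)/(50 + j69.5)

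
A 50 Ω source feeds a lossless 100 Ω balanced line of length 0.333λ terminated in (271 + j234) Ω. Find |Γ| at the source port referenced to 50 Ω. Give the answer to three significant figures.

βl = 2π × 0.333 = 120°
tan(βl) = -1.74
Z_in = Z_0·(Z_L + jZ_0·tanβl)/(Z_0 + jZ_L·tanβl) = 22.8 + j33 Ω
Γ_s = (Z_in − Z_s)/(Z_in + Z_s) = (-27.2 + j33)/(72.8 + j33), |Γ_s| = 0.535

|Γ| ≈ 0.535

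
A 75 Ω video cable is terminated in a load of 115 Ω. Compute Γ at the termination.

Γ = (Z_L − Z_0)/(Z_L + Z_0) = (115 − 75)/(115 + 75) = 40/190

Γ = 0.211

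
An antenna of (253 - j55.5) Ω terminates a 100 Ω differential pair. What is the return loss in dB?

Γ = (153 − j55.5)/(353 − j55.5), |Γ| = 0.455
RL = −20·log₁₀|Γ| = −20·log₁₀(0.455)

RL ≈ 6.83 dB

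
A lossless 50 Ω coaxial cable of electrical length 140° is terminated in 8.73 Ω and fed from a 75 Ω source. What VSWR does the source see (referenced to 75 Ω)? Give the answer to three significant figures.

VSWR ≈ 6.65

tan(βl) = -0.839
Z_in = Z_0·(Z_L + jZ_0·tanβl)/(Z_0 + jZ_L·tanβl) = 14.6 − j39.8 Ω
Γ_s = (Z_in − Z_s)/(Z_in + Z_s) = (-60.4 − j39.8)/(89.6 − j39.8), |Γ_s| = 0.738
VSWR = (1 + |Γ_s|)/(1 − |Γ_s|)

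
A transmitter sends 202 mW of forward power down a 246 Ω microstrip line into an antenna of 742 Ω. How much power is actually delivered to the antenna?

Γ = (742 − 246)/(742 + 246) = 0.502
|Γ|² = 0.252
P_refl = |Γ|²·P_inc = 50.9 mW, P_del = (1 − |Γ|²)·P_inc = 151 mW

P_delivered ≈ 151 mW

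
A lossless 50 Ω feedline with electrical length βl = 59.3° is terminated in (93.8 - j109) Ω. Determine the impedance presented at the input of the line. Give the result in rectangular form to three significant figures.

tan(βl) = tan(59.3°) = 1.68
Z_in = Z_0·(Z_L + jZ_0·tanβl)/(Z_0 + jZ_L·tanβl)
     = 50·(93.8 − j24.8)/(234 + j158)

Z_in ≈ 11.3 − j13 Ω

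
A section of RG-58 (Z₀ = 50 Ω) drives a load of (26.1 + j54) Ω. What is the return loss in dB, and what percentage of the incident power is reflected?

RL ≈ 3.97 dB; 40% of incident power reflected

Γ = (-23.9 + j54)/(76.1 + j54), |Γ| = 0.633
RL = −20·log₁₀(0.633) = 3.97 dB
P_refl/P_inc = |Γ|² = 0.4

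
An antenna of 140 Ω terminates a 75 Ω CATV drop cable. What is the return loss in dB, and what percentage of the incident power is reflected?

Γ = (140 − 75)/(140 + 75) = 0.302
RL = −20·log₁₀(0.302) = 10.4 dB
P_refl/P_inc = |Γ|² = 0.0914

RL ≈ 10.4 dB; 9.14% of incident power reflected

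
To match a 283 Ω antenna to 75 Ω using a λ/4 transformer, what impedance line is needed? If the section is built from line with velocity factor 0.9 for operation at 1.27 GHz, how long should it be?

Z_qwt ≈ 146 Ω; length ≈ 5.31 cm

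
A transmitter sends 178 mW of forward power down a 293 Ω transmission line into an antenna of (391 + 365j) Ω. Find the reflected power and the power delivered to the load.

|Γ| = |(98 + j365)/(684 + j365)| = 0.487
|Γ|² = 0.238
P_refl = |Γ|²·P_inc = 42.3 mW, P_del = (1 − |Γ|²)·P_inc = 136 mW

P_reflected ≈ 42.3 mW; P_delivered ≈ 136 mW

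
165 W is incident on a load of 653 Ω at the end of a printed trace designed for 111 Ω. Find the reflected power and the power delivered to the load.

Γ = (653 − 111)/(653 + 111) = 0.709
|Γ|² = 0.503
P_refl = |Γ|²·P_inc = 83 W, P_del = (1 − |Γ|²)·P_inc = 82 W

P_reflected ≈ 83 W; P_delivered ≈ 82 W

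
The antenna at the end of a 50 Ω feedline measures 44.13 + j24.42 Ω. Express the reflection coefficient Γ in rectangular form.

Γ ≈ 0.00463 + j0.258

Γ = (Z_L − Z_0)/(Z_L + Z_0) = (-5.87 + j24.42)/(94.13 + j24.42)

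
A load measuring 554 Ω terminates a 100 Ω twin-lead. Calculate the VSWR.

VSWR ≈ 5.54

Γ = (554 − 100)/(554 + 100) = 0.694
VSWR = (1 + 0.694)/(1 − 0.694)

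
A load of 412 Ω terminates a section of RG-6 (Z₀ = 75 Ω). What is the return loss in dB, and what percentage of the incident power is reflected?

RL ≈ 3.2 dB; 47.9% of incident power reflected

Γ = (412 − 75)/(412 + 75) = 0.692
RL = −20·log₁₀(0.692) = 3.2 dB
P_refl/P_inc = |Γ|² = 0.479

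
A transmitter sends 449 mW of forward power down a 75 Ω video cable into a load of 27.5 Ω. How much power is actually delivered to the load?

P_delivered ≈ 353 mW

Γ = (27.5 − 75)/(27.5 + 75) = -0.463
|Γ|² = 0.215
P_refl = |Γ|²·P_inc = 96.4 mW, P_del = (1 − |Γ|²)·P_inc = 353 mW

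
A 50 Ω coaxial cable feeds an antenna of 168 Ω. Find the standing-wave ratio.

VSWR ≈ 3.36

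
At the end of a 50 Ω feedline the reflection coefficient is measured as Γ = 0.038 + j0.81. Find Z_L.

Z_L = Z_0·(1 + Γ)/(1 − Γ) = 50·(1.04 + j0.81)/(0.962 − j0.81)

Z_L ≈ 10.8 + j51.2 Ω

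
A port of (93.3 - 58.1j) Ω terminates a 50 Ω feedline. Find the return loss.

RL ≈ 6.58 dB

Γ = (43.3 − j58.1)/(143.3 − j58.1), |Γ| = 0.469
RL = −20·log₁₀|Γ| = −20·log₁₀(0.469)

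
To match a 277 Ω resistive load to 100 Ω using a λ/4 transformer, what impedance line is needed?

Z_qwt ≈ 166 Ω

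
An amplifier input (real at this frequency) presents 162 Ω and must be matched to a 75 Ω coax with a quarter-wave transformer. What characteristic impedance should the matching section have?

Z_qwt ≈ 110 Ω

Z_qwt = √(Z_0·R_L) = √(75 × 162) = √12150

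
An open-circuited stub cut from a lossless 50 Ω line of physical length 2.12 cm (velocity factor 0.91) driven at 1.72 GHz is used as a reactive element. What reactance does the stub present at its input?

λ = v/f = 0.91·c / 1.72 GHz = 0.159 m
βl = 2π·l/λ = 2π × 0.134 = 48.1°
tan(βl) = 1.11
For an open-circuited stub, Z_in = −jZ_0·cot(βl) = −jZ_0/tan(βl)

X_in ≈ -44.9 Ω (capacitive)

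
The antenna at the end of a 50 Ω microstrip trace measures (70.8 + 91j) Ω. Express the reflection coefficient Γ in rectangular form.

Γ ≈ 0.472 + j0.398

Γ = (Z_L − Z_0)/(Z_L + Z_0) = (20.8 + j91)/(120.8 + j91)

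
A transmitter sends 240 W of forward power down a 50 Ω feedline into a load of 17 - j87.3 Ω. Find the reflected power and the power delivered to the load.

|Γ| = |(-33 − j87.3)/(67 − j87.3)| = 0.848
|Γ|² = 0.719
P_refl = |Γ|²·P_inc = 173 W, P_del = (1 − |Γ|²)·P_inc = 67.4 W

P_reflected ≈ 173 W; P_delivered ≈ 67.4 W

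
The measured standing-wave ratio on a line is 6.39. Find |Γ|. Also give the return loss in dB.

|Γ| = (S − 1)/(S + 1) = (6.39 − 1)/(6.39 + 1) = 5.39/7.39
RL = −20·log₁₀|Γ| = −20·log₁₀(0.729)

|Γ| ≈ 0.729; return loss ≈ 2.74 dB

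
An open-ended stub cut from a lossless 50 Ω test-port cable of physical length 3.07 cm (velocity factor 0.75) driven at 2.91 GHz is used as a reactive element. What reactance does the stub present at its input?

λ = v/f = 0.75·c / 2.91 GHz = 0.0773 m
βl = 2π·l/λ = 2π × 0.397 = 143°
tan(βl) = -0.755
For an open-ended stub, Z_in = −jZ_0·cot(βl) = −jZ_0/tan(βl)

X_in ≈ 66.2 Ω (inductive)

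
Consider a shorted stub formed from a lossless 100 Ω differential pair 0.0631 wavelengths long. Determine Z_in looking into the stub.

Z_in ≈ +j41.9 Ω

βl = 2π × 0.0631 = 22.7°
tan(βl) = 0.419
For a shorted stub, Z_in = jZ_0·tan(βl)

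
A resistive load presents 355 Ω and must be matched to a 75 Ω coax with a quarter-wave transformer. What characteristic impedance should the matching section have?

Z_qwt = √(Z_0·R_L) = √(75 × 355) = √26620

Z_qwt ≈ 163 Ω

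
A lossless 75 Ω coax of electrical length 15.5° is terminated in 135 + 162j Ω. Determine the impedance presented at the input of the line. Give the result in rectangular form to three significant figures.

tan(βl) = tan(15.5°) = 0.277
Z_in = Z_0·(Z_L + jZ_0·tanβl)/(Z_0 + jZ_L·tanβl)
     = 75·(135 + j183)/(30.1 + j37.4)

Z_in ≈ 355 + j14.4 Ω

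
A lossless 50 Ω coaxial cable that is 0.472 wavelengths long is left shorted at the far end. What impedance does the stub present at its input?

βl = 2π × 0.472 = 170°
tan(βl) = -0.178
For a shorted stub, Z_in = jZ_0·tan(βl)

Z_in ≈ −j8.89 Ω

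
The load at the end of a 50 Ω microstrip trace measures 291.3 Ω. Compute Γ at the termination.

Γ = 0.707

Γ = (Z_L − Z_0)/(Z_L + Z_0) = (291.3 − 50)/(291.3 + 50) = 241.3/341.3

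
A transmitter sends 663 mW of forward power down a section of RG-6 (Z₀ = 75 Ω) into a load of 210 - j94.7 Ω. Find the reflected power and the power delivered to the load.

|Γ| = |(135 − j94.7)/(285 − j94.7)| = 0.549
|Γ|² = 0.301
P_refl = |Γ|²·P_inc = 200 mW, P_del = (1 − |Γ|²)·P_inc = 463 mW

P_reflected ≈ 200 mW; P_delivered ≈ 463 mW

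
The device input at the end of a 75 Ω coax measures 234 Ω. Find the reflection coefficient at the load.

Γ = 0.515

Γ = (Z_L − Z_0)/(Z_L + Z_0) = (234 − 75)/(234 + 75) = 159/309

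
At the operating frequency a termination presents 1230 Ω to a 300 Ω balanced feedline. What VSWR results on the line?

VSWR ≈ 4.1

Γ = (1230 − 300)/(1230 + 300) = 0.608
VSWR = (1 + 0.608)/(1 − 0.608)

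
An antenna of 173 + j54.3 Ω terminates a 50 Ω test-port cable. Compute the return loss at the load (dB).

Γ = (123 + j54.3)/(223 + j54.3), |Γ| = 0.586
RL = −20·log₁₀|Γ| = −20·log₁₀(0.586)

RL ≈ 4.64 dB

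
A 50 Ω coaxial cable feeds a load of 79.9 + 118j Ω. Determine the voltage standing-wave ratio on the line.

Γ = (Z_L − Z_0)/(Z_L + Z_0) = (29.9 + j118)/(129.9 + j118)
|Γ| = 122/175 = 0.694
VSWR = (1 + |Γ|)/(1 − |Γ|) = 1.69/0.306

VSWR ≈ 5.53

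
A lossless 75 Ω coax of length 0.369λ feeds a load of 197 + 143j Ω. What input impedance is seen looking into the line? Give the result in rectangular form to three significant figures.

Z_in ≈ 24.5 + j43.1 Ω

βl = 2π × 0.369 = 133°
tan(βl) = tan(133°) = -1.08
Z_in = Z_0·(Z_L + jZ_0·tanβl)/(Z_0 + jZ_L·tanβl)
     = 75·(197 + j62.1)/(229 − j212)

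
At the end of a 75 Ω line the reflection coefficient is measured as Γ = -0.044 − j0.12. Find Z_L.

Z_L = Z_0·(1 + Γ)/(1 − Γ) = 75·(0.956 − j0.12)/(1.04 + j0.12)

Z_L ≈ 66.8 − j16.3 Ω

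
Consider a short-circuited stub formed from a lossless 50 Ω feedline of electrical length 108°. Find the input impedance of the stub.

Z_in ≈ −j154 Ω

tan(βl) = -3.08
For a short-circuited stub, Z_in = jZ_0·tan(βl)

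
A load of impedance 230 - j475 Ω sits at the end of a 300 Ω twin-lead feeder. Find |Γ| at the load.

|Γ| ≈ 0.675

Γ = (Z_L − Z_0)/(Z_L + Z_0) = (-70 − j475)/(530 − j475)
|Γ| = 480/712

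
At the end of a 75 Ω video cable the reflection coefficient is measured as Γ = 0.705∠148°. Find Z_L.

Z_L ≈ 14 + j20.8 Ω

Z_L = Z_0·(1 + Γ)/(1 − Γ) = 75·(0.402 + j0.374)/(1.6 − j0.374)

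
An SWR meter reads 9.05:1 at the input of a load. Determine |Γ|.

|Γ| ≈ 0.801

|Γ| = (S − 1)/(S + 1) = (9.05 − 1)/(9.05 + 1) = 8.05/10.1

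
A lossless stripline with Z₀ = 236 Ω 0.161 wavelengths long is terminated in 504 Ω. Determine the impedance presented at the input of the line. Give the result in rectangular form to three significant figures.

βl = 2π × 0.161 = 58°
tan(βl) = tan(58°) = 1.6
Z_in = Z_0·(Z_L + jZ_0·tanβl)/(Z_0 + jZ_L·tanβl)
     = 236·(504 + j377)/(236 + j805)

Z_in ≈ 142 − j106 Ω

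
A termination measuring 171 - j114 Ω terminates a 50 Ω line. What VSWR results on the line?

Γ = (Z_L − Z_0)/(Z_L + Z_0) = (121 − j114)/(221 − j114)
|Γ| = 166/249 = 0.669
VSWR = (1 + |Γ|)/(1 − |Γ|) = 1.67/0.331

VSWR ≈ 5.03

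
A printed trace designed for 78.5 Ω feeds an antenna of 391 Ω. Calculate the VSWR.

VSWR ≈ 4.98

Γ = (391 − 78.5)/(391 + 78.5) = 0.666
VSWR = (1 + 0.666)/(1 − 0.666)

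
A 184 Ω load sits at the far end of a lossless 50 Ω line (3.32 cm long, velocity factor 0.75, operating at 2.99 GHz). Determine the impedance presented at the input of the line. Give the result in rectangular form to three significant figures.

λ = v/f = 0.75·c / 2.99 GHz = 0.0753 m
βl = 2π·l/λ = 2π × 0.441 = 159°
tan(βl) = tan(159°) = -0.387
Z_in = Z_0·(Z_L + jZ_0·tanβl)/(Z_0 + jZ_L·tanβl)
     = 50·(184 − j19.4)/(50 − j71.3)

Z_in ≈ 69.8 + j80.1 Ω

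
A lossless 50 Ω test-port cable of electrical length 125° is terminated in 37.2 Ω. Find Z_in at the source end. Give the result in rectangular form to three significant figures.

Z_in ≈ 53.1 − j15 Ω

tan(βl) = tan(125°) = -1.43
Z_in = Z_0·(Z_L + jZ_0·tanβl)/(Z_0 + jZ_L·tanβl)
     = 50·(37.2 − j71.4)/(50 − j53.1)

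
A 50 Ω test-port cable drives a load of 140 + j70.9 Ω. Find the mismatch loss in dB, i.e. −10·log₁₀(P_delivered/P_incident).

mismatch loss ≈ 1.67 dB

Γ = (90 + j70.9)/(190 + j70.9), |Γ| = 0.565
|Γ|² = 0.319, so P_del/P_inc = 1 − |Γ|² = 0.681
ML = −10·log₁₀(1 − |Γ|²)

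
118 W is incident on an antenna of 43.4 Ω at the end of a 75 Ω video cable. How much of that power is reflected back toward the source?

Γ = (43.4 − 75)/(43.4 + 75) = -0.267
|Γ|² = 0.0712
P_refl = |Γ|²·P_inc = 8.41 W, P_del = (1 − |Γ|²)·P_inc = 110 W

P_reflected ≈ 8.41 W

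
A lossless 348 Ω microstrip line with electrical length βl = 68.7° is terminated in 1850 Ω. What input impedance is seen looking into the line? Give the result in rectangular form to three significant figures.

Z_in ≈ 75 − j130 Ω

tan(βl) = tan(68.7°) = 2.56
Z_in = Z_0·(Z_L + jZ_0·tanβl)/(Z_0 + jZ_L·tanβl)
     = 348·(1850 + j893)/(348 + j4750)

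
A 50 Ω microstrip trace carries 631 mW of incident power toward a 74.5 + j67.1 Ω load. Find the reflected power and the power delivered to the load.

|Γ| = |(24.5 + j67.1)/(124.5 + j67.1)| = 0.505
|Γ|² = 0.255
P_refl = |Γ|²·P_inc = 161 mW, P_del = (1 − |Γ|²)·P_inc = 470 mW

P_reflected ≈ 161 mW; P_delivered ≈ 470 mW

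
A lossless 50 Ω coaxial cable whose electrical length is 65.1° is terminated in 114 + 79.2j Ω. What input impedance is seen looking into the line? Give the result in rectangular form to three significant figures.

tan(βl) = tan(65.1°) = 2.15
Z_in = Z_0·(Z_L + jZ_0·tanβl)/(Z_0 + jZ_L·tanβl)
     = 50·(114 + j187)/(-121 + j246)

Z_in ≈ 21.5 − j33.8 Ω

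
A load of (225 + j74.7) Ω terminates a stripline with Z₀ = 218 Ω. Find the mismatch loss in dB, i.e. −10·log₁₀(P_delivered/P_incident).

Γ = (7 + j74.7)/(443 + j74.7), |Γ| = 0.167
|Γ|² = 0.0279, so P_del/P_inc = 1 − |Γ|² = 0.972
ML = −10·log₁₀(1 − |Γ|²)

mismatch loss ≈ 0.123 dB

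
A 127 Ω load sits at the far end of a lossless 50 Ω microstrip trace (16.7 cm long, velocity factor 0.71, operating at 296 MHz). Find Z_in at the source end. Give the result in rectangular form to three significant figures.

λ = v/f = 0.71·c / 296 MHz = 0.72 m
βl = 2π·l/λ = 2π × 0.232 = 83.5°
tan(βl) = tan(83.5°) = 8.84
Z_in = Z_0·(Z_L + jZ_0·tanβl)/(Z_0 + jZ_L·tanβl)
     = 50·(127 + j442)/(50 + j1120)

Z_in ≈ 19.9 − j4.77 Ω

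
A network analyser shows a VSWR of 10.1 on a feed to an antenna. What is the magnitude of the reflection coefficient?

|Γ| = (S − 1)/(S + 1) = (10.1 − 1)/(10.1 + 1) = 9.1/11.1

|Γ| ≈ 0.82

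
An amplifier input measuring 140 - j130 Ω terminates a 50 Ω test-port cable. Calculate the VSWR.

Γ = (Z_L − Z_0)/(Z_L + Z_0) = (90 − j130)/(190 − j130)
|Γ| = 158/230 = 0.687
VSWR = (1 + |Γ|)/(1 − |Γ|) = 1.69/0.313

VSWR ≈ 5.39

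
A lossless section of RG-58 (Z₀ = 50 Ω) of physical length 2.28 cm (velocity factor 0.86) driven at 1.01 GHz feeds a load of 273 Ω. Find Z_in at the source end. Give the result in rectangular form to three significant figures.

λ = v/f = 0.86·c / 1.01 GHz = 0.255 m
βl = 2π·l/λ = 2π × 0.0893 = 32.1°
tan(βl) = tan(32.1°) = 0.628
Z_in = Z_0·(Z_L + jZ_0·tanβl)/(Z_0 + jZ_L·tanβl)
     = 50·(273 + j31.4)/(50 + j171)

Z_in ≈ 29.8 − j70.9 Ω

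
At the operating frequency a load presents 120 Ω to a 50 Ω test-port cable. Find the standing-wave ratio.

VSWR ≈ 2.4

For a purely resistive load, VSWR = R_L/Z_0 or Z_0/R_L (whichever > 1) = 120/50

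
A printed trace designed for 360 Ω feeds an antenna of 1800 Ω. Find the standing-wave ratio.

VSWR ≈ 5

For a purely resistive load, VSWR = R_L/Z_0 or Z_0/R_L (whichever > 1) = 1800/360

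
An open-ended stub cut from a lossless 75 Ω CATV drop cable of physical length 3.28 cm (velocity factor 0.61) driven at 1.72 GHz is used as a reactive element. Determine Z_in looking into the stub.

λ = v/f = 0.61·c / 1.72 GHz = 0.106 m
βl = 2π·l/λ = 2π × 0.308 = 111°
tan(βl) = -2.61
For an open-ended stub, Z_in = −jZ_0·cot(βl) = −jZ_0/tan(βl)

Z_in ≈ +j28.8 Ω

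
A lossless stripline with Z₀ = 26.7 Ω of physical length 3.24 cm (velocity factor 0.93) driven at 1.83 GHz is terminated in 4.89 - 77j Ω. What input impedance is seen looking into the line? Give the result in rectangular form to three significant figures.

λ = v/f = 0.93·c / 1.83 GHz = 0.152 m
βl = 2π·l/λ = 2π × 0.213 = 76.5°
tan(βl) = tan(76.5°) = 4.17
Z_in = Z_0·(Z_L + jZ_0·tanβl)/(Z_0 + jZ_L·tanβl)
     = 26.7·(4.89 + j34.3)/(348 + j20.4)

Z_in ≈ 0.528 + j2.6 Ω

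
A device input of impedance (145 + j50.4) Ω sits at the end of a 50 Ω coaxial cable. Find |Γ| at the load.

|Γ| ≈ 0.534

Γ = (Z_L − Z_0)/(Z_L + Z_0) = (95 + j50.4)/(195 + j50.4)
|Γ| = 108/201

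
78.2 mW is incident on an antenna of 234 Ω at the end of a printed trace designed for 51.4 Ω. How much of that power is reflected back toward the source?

Γ = (234 − 51.4)/(234 + 51.4) = 0.64
|Γ|² = 0.409
P_refl = |Γ|²·P_inc = 32 mW, P_del = (1 − |Γ|²)·P_inc = 46.2 mW

P_reflected ≈ 32 mW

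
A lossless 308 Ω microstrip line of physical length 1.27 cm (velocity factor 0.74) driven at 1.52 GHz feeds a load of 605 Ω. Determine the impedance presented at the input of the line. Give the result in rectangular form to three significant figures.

λ = v/f = 0.74·c / 1.52 GHz = 0.146 m
βl = 2π·l/λ = 2π × 0.087 = 31.3°
tan(βl) = tan(31.3°) = 0.608
Z_in = Z_0·(Z_L + jZ_0·tanβl)/(Z_0 + jZ_L·tanβl)
     = 308·(605 + j187)/(308 + j368)

Z_in ≈ 341 − j221 Ω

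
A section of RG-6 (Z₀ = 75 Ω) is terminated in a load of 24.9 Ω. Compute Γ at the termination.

Γ = (Z_L − Z_0)/(Z_L + Z_0) = (24.9 − 75)/(24.9 + 75) = -50.1/99.9

Γ = -0.502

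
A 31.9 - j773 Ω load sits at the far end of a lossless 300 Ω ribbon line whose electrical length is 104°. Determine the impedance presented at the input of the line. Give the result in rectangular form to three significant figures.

tan(βl) = tan(104°) = -4.01
Z_in = Z_0·(Z_L + jZ_0·tanβl)/(Z_0 + jZ_L·tanβl)
     = 300·(31.9 − j1980)/(-2800 − j128)

Z_in ≈ 6.24 + j211 Ω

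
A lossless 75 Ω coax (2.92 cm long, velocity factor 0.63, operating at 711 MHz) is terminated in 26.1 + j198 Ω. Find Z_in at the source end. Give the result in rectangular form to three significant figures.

λ = v/f = 0.63·c / 711 MHz = 0.266 m
βl = 2π·l/λ = 2π × 0.11 = 39.5°
tan(βl) = tan(39.5°) = 0.826
Z_in = Z_0·(Z_L + jZ_0·tanβl)/(Z_0 + jZ_L·tanβl)
     = 75·(26.1 + j260)/(-88.5 + j21.5)

Z_in ≈ 29.8 − j213 Ω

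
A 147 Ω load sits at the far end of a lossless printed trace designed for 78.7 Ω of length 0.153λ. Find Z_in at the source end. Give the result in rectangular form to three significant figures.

βl = 2π × 0.153 = 55.1°
tan(βl) = tan(55.1°) = 1.43
Z_in = Z_0·(Z_L + jZ_0·tanβl)/(Z_0 + jZ_L·tanβl)
     = 78.7·(147 + j113)/(78.7 + j211)

Z_in ≈ 55 − j34.4 Ω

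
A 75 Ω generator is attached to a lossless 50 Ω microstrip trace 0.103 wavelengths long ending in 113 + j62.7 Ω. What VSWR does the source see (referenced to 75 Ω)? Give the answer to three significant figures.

VSWR ≈ 2.56

βl = 2π × 0.103 = 37.1°
tan(βl) = 0.756
Z_in = Z_0·(Z_L + jZ_0·tanβl)/(Z_0 + jZ_L·tanβl) = 60.8 − j64.3 Ω
Γ_s = (Z_in − Z_s)/(Z_in + Z_s) = (-14.2 − j64.3)/(136 − j64.3), |Γ_s| = 0.438
VSWR = (1 + |Γ_s|)/(1 − |Γ_s|)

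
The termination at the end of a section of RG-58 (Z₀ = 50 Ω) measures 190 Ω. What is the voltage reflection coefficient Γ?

Γ = 0.583

Γ = (Z_L − Z_0)/(Z_L + Z_0) = (190 − 50)/(190 + 50) = 140/240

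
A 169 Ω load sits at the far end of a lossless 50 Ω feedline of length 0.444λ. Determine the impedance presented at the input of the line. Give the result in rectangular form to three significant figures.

βl = 2π × 0.444 = 160°
tan(βl) = tan(160°) = -0.367
Z_in = Z_0·(Z_L + jZ_0·tanβl)/(Z_0 + jZ_L·tanβl)
     = 50·(169 − j18.4)/(50 − j62)

Z_in ≈ 75.5 + j75.3 Ω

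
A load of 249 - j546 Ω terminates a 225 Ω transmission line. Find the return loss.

RL ≈ 2.43 dB

Γ = (24 − j546)/(474 − j546), |Γ| = 0.756
RL = −20·log₁₀|Γ| = −20·log₁₀(0.756)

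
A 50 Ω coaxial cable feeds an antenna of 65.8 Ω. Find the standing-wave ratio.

VSWR ≈ 1.32

For a purely resistive load, VSWR = R_L/Z_0 or Z_0/R_L (whichever > 1) = 65.8/50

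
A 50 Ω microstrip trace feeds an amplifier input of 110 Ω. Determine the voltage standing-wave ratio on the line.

Γ = (110 − 50)/(110 + 50) = 0.375
VSWR = (1 + 0.375)/(1 − 0.375)

VSWR ≈ 2.2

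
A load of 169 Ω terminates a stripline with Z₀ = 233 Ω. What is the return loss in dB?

Γ = (169 − 233)/(169 + 233) = -0.159
RL = −20·log₁₀|Γ| = −20·log₁₀(0.159)

RL ≈ 16 dB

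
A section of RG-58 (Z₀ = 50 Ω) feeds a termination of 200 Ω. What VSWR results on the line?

VSWR ≈ 4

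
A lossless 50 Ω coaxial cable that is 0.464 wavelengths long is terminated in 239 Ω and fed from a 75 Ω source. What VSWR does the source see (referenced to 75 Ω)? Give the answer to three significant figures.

VSWR ≈ 3.4

βl = 2π × 0.464 = 167°
tan(βl) = -0.23
Z_in = Z_0·(Z_L + jZ_0·tanβl)/(Z_0 + jZ_L·tanβl) = 114 + j114 Ω
Γ_s = (Z_in − Z_s)/(Z_in + Z_s) = (38.9 + j114)/(189 + j114), |Γ_s| = 0.545
VSWR = (1 + |Γ_s|)/(1 − |Γ_s|)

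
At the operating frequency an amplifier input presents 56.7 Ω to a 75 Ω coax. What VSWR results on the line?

Γ = (56.7 − 75)/(56.7 + 75) = -0.139
VSWR = (1 + 0.139)/(1 − 0.139)

VSWR ≈ 1.32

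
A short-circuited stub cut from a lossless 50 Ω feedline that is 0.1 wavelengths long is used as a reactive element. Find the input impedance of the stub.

βl = 2π × 0.1 = 36°
tan(βl) = 0.727
For a short-circuited stub, Z_in = jZ_0·tan(βl)

Z_in ≈ +j36.3 Ω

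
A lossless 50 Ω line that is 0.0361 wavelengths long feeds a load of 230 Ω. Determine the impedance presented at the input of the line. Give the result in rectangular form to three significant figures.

βl = 2π × 0.0361 = 13°
tan(βl) = tan(13°) = 0.231
Z_in = Z_0·(Z_L + jZ_0·tanβl)/(Z_0 + jZ_L·tanβl)
     = 50·(230 + j11.5)/(50 + j53.1)

Z_in ≈ 114 − j109 Ω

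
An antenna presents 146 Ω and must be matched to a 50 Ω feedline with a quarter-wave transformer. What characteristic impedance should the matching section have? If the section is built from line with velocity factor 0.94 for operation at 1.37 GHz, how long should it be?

Z_qwt = √(Z_0·R_L) = √(50 × 146) = √7300
λ = 0.94·c/f = 0.206 m, so l = λ/4 = 0.0515 m

Z_qwt ≈ 85.4 Ω; length ≈ 5.15 cm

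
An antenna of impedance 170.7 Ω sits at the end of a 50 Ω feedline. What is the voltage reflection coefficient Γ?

Γ = (Z_L − Z_0)/(Z_L + Z_0) = (170.7 − 50)/(170.7 + 50) = 120.7/220.7

Γ = 0.547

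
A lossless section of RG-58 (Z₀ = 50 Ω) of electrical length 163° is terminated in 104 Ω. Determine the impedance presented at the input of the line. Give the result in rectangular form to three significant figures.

tan(βl) = tan(163°) = -0.306
Z_in = Z_0·(Z_L + jZ_0·tanβl)/(Z_0 + jZ_L·tanβl)
     = 50·(104 − j15.3)/(50 − j31.8)

Z_in ≈ 81 + j36.2 Ω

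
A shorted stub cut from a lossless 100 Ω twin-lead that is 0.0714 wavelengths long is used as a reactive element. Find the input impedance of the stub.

Z_in ≈ +j48.1 Ω

βl = 2π × 0.0714 = 25.7°
tan(βl) = 0.481
For a shorted stub, Z_in = jZ_0·tan(βl)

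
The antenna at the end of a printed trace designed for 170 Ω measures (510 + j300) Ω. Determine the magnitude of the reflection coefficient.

|Γ| ≈ 0.61

Γ = (Z_L − Z_0)/(Z_L + Z_0) = (340 + j300)/(680 + j300)
|Γ| = 453/743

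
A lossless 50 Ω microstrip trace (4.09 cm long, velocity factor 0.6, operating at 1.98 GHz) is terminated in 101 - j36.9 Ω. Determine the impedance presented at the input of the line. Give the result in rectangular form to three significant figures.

Z_in ≈ 111 + j25.8 Ω

λ = v/f = 0.6·c / 1.98 GHz = 0.0909 m
βl = 2π·l/λ = 2π × 0.45 = 162°
tan(βl) = tan(162°) = -0.326
Z_in = Z_0·(Z_L + jZ_0·tanβl)/(Z_0 + jZ_L·tanβl)
     = 50·(101 − j53.2)/(38 − j32.9)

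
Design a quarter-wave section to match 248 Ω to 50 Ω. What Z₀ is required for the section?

Z_qwt = √(Z_0·R_L) = √(50 × 248) = √12400

Z_qwt ≈ 111 Ω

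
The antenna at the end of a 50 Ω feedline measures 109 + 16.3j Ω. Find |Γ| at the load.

|Γ| ≈ 0.383

Γ = (Z_L − Z_0)/(Z_L + Z_0) = (59 + j16.3)/(159 + j16.3)
|Γ| = 61.2/160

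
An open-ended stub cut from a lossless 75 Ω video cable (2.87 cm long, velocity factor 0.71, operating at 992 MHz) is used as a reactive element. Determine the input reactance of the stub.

X_in ≈ -67.2 Ω (capacitive)

λ = v/f = 0.71·c / 992 MHz = 0.215 m
βl = 2π·l/λ = 2π × 0.134 = 48.1°
tan(βl) = 1.12
For an open-ended stub, Z_in = −jZ_0·cot(βl) = −jZ_0/tan(βl)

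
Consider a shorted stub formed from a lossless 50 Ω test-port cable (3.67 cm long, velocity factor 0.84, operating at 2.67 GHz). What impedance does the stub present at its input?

Z_in ≈ −j42 Ω

λ = v/f = 0.84·c / 2.67 GHz = 0.0944 m
βl = 2π·l/λ = 2π × 0.389 = 140°
tan(βl) = -0.84
For a shorted stub, Z_in = jZ_0·tan(βl)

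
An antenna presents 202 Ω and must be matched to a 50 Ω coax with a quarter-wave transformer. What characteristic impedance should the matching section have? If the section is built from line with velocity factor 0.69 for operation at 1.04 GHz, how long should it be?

Z_qwt = √(Z_0·R_L) = √(50 × 202) = √10100
λ = 0.69·c/f = 0.199 m, so l = λ/4 = 0.0498 m

Z_qwt ≈ 100 Ω; length ≈ 4.98 cm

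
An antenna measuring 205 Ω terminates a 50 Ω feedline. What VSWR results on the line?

VSWR ≈ 4.1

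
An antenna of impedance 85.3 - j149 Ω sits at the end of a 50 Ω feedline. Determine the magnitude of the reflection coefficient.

|Γ| ≈ 0.761

Γ = (Z_L − Z_0)/(Z_L + Z_0) = (35.3 − j149)/(135.3 − j149)
|Γ| = 153/201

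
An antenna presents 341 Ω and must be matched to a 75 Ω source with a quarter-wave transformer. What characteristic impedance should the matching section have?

Z_qwt ≈ 160 Ω

Z_qwt = √(Z_0·R_L) = √(75 × 341) = √25580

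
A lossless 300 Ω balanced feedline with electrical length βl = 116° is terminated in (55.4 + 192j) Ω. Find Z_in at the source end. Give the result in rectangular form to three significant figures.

tan(βl) = tan(116°) = -2.05
Z_in = Z_0·(Z_L + jZ_0·tanβl)/(Z_0 + jZ_L·tanβl)
     = 300·(55.4 − j423)/(694 − j114)

Z_in ≈ 52.5 − j174 Ω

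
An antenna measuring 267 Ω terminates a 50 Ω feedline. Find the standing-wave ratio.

For a purely resistive load, VSWR = R_L/Z_0 or Z_0/R_L (whichever > 1) = 267/50

VSWR ≈ 5.34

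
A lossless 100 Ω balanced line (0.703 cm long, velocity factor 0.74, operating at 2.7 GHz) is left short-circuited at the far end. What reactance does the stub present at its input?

X_in ≈ 59.6 Ω (inductive)

λ = v/f = 0.74·c / 2.7 GHz = 0.0822 m
βl = 2π·l/λ = 2π × 0.0855 = 30.8°
tan(βl) = 0.596
For a short-circuited stub, Z_in = jZ_0·tan(βl)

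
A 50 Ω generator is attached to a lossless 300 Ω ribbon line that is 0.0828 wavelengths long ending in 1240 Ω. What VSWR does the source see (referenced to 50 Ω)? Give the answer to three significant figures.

βl = 2π × 0.0828 = 29.8°
tan(βl) = 0.573
Z_in = Z_0·(Z_L + jZ_0·tanβl)/(Z_0 + jZ_L·tanβl) = 249 − j418 Ω
Γ_s = (Z_in − Z_s)/(Z_in + Z_s) = (199 − j418)/(299 − j418), |Γ_s| = 0.901
VSWR = (1 + |Γ_s|)/(1 − |Γ_s|)

VSWR ≈ 19.2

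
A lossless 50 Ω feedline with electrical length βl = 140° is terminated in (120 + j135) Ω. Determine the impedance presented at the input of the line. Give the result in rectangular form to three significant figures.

Z_in ≈ 13.9 + j37.1 Ω

tan(βl) = tan(140°) = -0.839
Z_in = Z_0·(Z_L + jZ_0·tanβl)/(Z_0 + jZ_L·tanβl)
     = 50·(120 + j93)/(163 − j101)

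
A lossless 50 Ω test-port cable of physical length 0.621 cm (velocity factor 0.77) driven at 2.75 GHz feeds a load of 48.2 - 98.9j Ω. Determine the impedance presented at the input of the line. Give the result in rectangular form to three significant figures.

λ = v/f = 0.77·c / 2.75 GHz = 0.084 m
βl = 2π·l/λ = 2π × 0.0739 = 26.6°
tan(βl) = tan(26.6°) = 0.501
Z_in = Z_0·(Z_L + jZ_0·tanβl)/(Z_0 + jZ_L·tanβl)
     = 50·(48.2 − j73.8)/(99.6 + j24.2)

Z_in ≈ 14.4 − j40.6 Ω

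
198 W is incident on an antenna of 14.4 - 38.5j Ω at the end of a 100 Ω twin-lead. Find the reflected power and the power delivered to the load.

P_reflected ≈ 120 W; P_delivered ≈ 78.3 W

|Γ| = |(-85.6 − j38.5)/(114.4 − j38.5)| = 0.778
|Γ|² = 0.605
P_refl = |Γ|²·P_inc = 120 W, P_del = (1 − |Γ|²)·P_inc = 78.3 W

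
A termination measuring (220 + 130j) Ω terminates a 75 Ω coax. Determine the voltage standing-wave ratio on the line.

Γ = (Z_L − Z_0)/(Z_L + Z_0) = (145 + j130)/(295 + j130)
|Γ| = 195/322 = 0.604
VSWR = (1 + |Γ|)/(1 − |Γ|) = 1.6/0.396

VSWR ≈ 4.05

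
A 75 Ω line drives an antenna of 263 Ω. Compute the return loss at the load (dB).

Γ = (263 − 75)/(263 + 75) = 0.556
RL = −20·log₁₀|Γ| = −20·log₁₀(0.556)

RL ≈ 5.1 dB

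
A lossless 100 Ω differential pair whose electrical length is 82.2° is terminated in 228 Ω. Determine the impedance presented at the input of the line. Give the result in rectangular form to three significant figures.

tan(βl) = tan(82.2°) = 7.3
Z_in = Z_0·(Z_L + jZ_0·tanβl)/(Z_0 + jZ_L·tanβl)
     = 100·(228 + j730)/(100 + j1660)

Z_in ≈ 44.5 − j11 Ω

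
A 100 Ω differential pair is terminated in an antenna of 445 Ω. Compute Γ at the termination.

Γ = 0.633

Γ = (Z_L − Z_0)/(Z_L + Z_0) = (445 − 100)/(445 + 100) = 345/545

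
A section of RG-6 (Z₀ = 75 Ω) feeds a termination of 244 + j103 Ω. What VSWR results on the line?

VSWR ≈ 3.88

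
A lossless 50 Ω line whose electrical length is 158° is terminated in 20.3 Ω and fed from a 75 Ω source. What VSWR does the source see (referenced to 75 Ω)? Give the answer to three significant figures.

VSWR ≈ 3.43

tan(βl) = -0.404
Z_in = Z_0·(Z_L + jZ_0·tanβl)/(Z_0 + jZ_L·tanβl) = 23 − j16.4 Ω
Γ_s = (Z_in − Z_s)/(Z_in + Z_s) = (-52 − j16.4)/(98 − j16.4), |Γ_s| = 0.549
VSWR = (1 + |Γ_s|)/(1 − |Γ_s|)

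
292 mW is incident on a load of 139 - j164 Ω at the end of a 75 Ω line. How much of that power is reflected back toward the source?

|Γ| = |(64 − j164)/(214 − j164)| = 0.653
|Γ|² = 0.426
P_refl = |Γ|²·P_inc = 124 mW, P_del = (1 − |Γ|²)·P_inc = 168 mW

P_reflected ≈ 124 mW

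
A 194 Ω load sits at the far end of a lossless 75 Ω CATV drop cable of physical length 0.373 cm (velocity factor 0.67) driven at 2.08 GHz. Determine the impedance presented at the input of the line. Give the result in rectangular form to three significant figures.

Z_in ≈ 146 − j74.9 Ω

λ = v/f = 0.67·c / 2.08 GHz = 0.0966 m
βl = 2π·l/λ = 2π × 0.0386 = 13.9°
tan(βl) = tan(13.9°) = 0.247
Z_in = Z_0·(Z_L + jZ_0·tanβl)/(Z_0 + jZ_L·tanβl)
     = 75·(194 + j18.6)/(75 + j48)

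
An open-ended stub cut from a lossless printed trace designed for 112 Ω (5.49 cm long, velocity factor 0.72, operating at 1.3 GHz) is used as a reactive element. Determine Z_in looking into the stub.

Z_in ≈ +j62 Ω

λ = v/f = 0.72·c / 1.3 GHz = 0.166 m
βl = 2π·l/λ = 2π × 0.33 = 119°
tan(βl) = -1.81
For an open-ended stub, Z_in = −jZ_0·cot(βl) = −jZ_0/tan(βl)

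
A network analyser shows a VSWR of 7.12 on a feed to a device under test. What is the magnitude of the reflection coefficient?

|Γ| = (S − 1)/(S + 1) = (7.12 − 1)/(7.12 + 1) = 6.12/8.12

|Γ| ≈ 0.754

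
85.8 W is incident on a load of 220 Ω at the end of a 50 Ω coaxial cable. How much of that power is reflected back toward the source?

P_reflected ≈ 34 W

Γ = (220 − 50)/(220 + 50) = 0.63
|Γ|² = 0.396
P_refl = |Γ|²·P_inc = 34 W, P_del = (1 − |Γ|²)·P_inc = 51.8 W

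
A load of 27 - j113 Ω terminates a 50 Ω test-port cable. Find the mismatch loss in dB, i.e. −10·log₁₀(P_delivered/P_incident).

mismatch loss ≈ 5.39 dB

Γ = (-23 − j113)/(77 − j113), |Γ| = 0.843
|Γ|² = 0.711, so P_del/P_inc = 1 − |Γ|² = 0.289
ML = −10·log₁₀(1 − |Γ|²)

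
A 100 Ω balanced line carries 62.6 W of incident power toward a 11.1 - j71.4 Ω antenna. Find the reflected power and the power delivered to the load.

P_reflected ≈ 46.7 W; P_delivered ≈ 15.9 W

|Γ| = |(-88.9 − j71.4)/(111.1 − j71.4)| = 0.863
|Γ|² = 0.745
P_refl = |Γ|²·P_inc = 46.7 W, P_del = (1 − |Γ|²)·P_inc = 15.9 W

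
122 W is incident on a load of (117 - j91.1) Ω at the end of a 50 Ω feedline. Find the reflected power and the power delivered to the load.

P_reflected ≈ 43.1 W; P_delivered ≈ 78.9 W

|Γ| = |(67 − j91.1)/(167 − j91.1)| = 0.594
|Γ|² = 0.353
P_refl = |Γ|²·P_inc = 43.1 W, P_del = (1 − |Γ|²)·P_inc = 78.9 W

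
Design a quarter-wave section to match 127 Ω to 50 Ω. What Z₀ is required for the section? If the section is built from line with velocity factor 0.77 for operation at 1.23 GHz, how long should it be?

Z_qwt ≈ 79.7 Ω; length ≈ 4.7 cm

Z_qwt = √(Z_0·R_L) = √(50 × 127) = √6350
λ = 0.77·c/f = 0.188 m, so l = λ/4 = 0.047 m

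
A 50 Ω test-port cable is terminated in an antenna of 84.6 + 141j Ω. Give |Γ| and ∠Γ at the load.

Γ ≈ 0.745 ∠ 29.9°

Γ = (Z_L − Z_0)/(Z_L + Z_0) = (34.6 + j141)/(134.6 + j141)
|Γ| = 145/195 = 0.745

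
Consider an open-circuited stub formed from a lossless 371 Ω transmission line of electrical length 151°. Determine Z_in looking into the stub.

Z_in ≈ +j669 Ω

tan(βl) = -0.554
For an open-circuited stub, Z_in = −jZ_0·cot(βl) = −jZ_0/tan(βl)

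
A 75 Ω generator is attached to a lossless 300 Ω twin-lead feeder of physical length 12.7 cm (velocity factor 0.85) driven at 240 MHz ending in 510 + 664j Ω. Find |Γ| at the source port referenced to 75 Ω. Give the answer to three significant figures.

|Γ| ≈ 0.884

λ = v/f = 0.85·c / 240 MHz = 1.06 m
βl = 2π·l/λ = 2π × 0.12 = 43°
tan(βl) = 0.934
Z_in = Z_0·(Z_L + jZ_0·tanβl)/(Z_0 + jZ_L·tanβl) = 261 − j497 Ω
Γ_s = (Z_in − Z_s)/(Z_in + Z_s) = (186 − j497)/(336 − j497), |Γ_s| = 0.884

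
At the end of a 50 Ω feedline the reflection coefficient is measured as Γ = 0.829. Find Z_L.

Z_L ≈ 535 Ω

Z_L = Z_0·(1 + Γ)/(1 − Γ) = 50·(1.83)/(0.171)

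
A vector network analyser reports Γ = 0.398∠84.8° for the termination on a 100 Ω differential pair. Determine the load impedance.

Z_L ≈ 77.5 + j73 Ω

Z_L = Z_0·(1 + Γ)/(1 − Γ) = 100·(1.04 + j0.396)/(0.964 − j0.396)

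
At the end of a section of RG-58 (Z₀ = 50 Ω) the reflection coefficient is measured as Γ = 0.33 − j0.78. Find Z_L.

Z_L = Z_0·(1 + Γ)/(1 − Γ) = 50·(1.33 − j0.78)/(0.67 + j0.78)

Z_L ≈ 13.4 − j73.8 Ω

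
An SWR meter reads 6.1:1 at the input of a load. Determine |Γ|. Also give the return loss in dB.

|Γ| ≈ 0.718; return loss ≈ 2.87 dB

|Γ| = (S − 1)/(S + 1) = (6.1 − 1)/(6.1 + 1) = 5.1/7.1
RL = −20·log₁₀|Γ| = −20·log₁₀(0.718)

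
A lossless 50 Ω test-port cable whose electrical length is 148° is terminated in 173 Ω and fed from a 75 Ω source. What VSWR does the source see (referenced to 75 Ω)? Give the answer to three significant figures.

tan(βl) = -0.625
Z_in = Z_0·(Z_L + jZ_0·tanβl)/(Z_0 + jZ_L·tanβl) = 42.4 + j60.4 Ω
Γ_s = (Z_in − Z_s)/(Z_in + Z_s) = (-32.6 + j60.4)/(117 + j60.4), |Γ_s| = 0.52
VSWR = (1 + |Γ_s|)/(1 − |Γ_s|)

VSWR ≈ 3.17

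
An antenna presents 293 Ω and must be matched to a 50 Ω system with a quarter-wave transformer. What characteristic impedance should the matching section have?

Z_qwt = √(Z_0·R_L) = √(50 × 293) = √14650

Z_qwt ≈ 121 Ω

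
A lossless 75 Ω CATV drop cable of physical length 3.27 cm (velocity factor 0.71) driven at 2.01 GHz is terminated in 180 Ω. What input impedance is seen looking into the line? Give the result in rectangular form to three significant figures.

λ = v/f = 0.71·c / 2.01 GHz = 0.106 m
βl = 2π·l/λ = 2π × 0.309 = 111°
tan(βl) = tan(111°) = -2.59
Z_in = Z_0·(Z_L + jZ_0·tanβl)/(Z_0 + jZ_L·tanβl)
     = 75·(180 − j194)/(75 − j467)

Z_in ≈ 35 + j23.3 Ω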